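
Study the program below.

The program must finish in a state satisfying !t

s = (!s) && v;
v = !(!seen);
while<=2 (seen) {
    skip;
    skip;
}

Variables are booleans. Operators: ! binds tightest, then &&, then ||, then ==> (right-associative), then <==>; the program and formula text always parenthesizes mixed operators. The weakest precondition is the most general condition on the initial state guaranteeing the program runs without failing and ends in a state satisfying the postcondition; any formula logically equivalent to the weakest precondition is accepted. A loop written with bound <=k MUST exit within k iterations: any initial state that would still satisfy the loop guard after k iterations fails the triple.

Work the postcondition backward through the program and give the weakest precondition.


Working backward. After the program, !t must hold.
Before the loop (bound <=2), unroll the exhaustion recursion (WP_0 = exit-now case; WP_j = one more guarded iteration, up to j = 2):
  WP_0: (!seen) && (!t)
  WP_1: (seen ==> ((!seen) && (!t))) && ((!seen) ==> (!t))
  WP_2: (seen ==> ((seen ==> ((!seen) && (!t))) && ((!seen) ==> (!t)))) && ((!seen) ==> (!t))
So before the loop: (seen ==> ((seen ==> ((!seen) && (!t))) && ((!seen) ==> (!t)))) && ((!seen) ==> (!t))
Before v := !(!seen): (seen ==> ((seen ==> ((!seen) && (!t))) && ((!seen) ==> (!t)))) && ((!seen) ==> (!t))
Before s := (!s) && v: (seen ==> ((seen ==> ((!seen) && (!t))) && ((!seen) ==> (!t)))) && ((!seen) ==> (!t))
Answer: WP = (seen ==> ((seen ==> ((!seen) && (!t))) && ((!seen) ==> (!t)))) && ((!seen) ==> (!t))


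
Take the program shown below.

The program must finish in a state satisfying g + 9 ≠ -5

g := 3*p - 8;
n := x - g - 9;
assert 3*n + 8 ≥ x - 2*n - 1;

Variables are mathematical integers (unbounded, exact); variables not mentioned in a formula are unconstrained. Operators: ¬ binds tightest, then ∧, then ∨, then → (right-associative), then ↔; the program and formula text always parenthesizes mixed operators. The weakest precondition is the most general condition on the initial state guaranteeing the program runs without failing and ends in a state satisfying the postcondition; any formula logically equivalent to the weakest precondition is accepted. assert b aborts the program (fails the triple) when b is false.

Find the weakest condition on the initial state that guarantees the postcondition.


Working backward. After the program, the postcondition g + 9 ≠ -5 must hold; in canonical form it is g ≠ -14.
Before assert 3*n + 8 ≥ x - 2*n - 1: 5*n ≥ x - 9 ∧ g ≠ -14
Before n := x - g - 9: 4*x ≥ 5*g + 36 ∧ g ≠ -14
Before g := 3*p - 8: 4*x ≥ 15*p - 4 ∧ 3*p ≠ -6
Answer: WP = 4*x ≥ 15*p - 4 ∧ 3*p ≠ -6


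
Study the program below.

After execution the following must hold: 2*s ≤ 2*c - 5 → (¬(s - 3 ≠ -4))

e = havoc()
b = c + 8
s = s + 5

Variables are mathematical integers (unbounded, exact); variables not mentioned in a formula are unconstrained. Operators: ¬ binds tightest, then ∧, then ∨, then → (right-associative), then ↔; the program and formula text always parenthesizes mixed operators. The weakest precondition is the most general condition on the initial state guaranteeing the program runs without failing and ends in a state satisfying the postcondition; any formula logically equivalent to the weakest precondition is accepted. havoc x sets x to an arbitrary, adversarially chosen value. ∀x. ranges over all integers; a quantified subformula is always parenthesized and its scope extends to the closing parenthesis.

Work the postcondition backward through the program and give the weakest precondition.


Working backward. After the program, the postcondition 2*s ≤ 2*c - 5 → (¬(s - 3 ≠ -4)) must hold; in canonical form it is 2*s ≤ 2*c - 5 → (¬(s ≠ -1)).
Before s := s + 5: 2*s ≤ 2*c - 15 → (¬(s ≠ -6))
Before b := c + 8: 2*s ≤ 2*c - 15 → (¬(s ≠ -6))
Before havoc e: 2*s ≤ 2*c - 15 → (¬(s ≠ -6))
Answer: WP = 2*s ≤ 2*c - 15 → (¬(s ≠ -6))


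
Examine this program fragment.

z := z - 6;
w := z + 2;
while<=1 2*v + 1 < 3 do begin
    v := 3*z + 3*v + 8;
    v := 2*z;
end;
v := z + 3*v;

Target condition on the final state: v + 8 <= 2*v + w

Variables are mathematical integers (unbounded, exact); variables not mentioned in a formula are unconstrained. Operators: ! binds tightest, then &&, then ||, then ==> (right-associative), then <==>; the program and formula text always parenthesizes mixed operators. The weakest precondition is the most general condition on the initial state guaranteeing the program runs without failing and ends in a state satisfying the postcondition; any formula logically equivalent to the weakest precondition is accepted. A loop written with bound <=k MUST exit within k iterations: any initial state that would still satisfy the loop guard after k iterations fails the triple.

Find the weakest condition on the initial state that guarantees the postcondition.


Working backward. After the program, the postcondition v + 8 <= 2*v + w must hold; in canonical form it is v + w >= 8.
Before v := z + 3*v: 3*v + w + z >= 8
Before the loop (bound <=1), unroll the exhaustion recursion (WP_0 = exit-now case; WP_j = one more guarded iteration, up to j = 1):
  WP_0: (!(2*v < 2)) && 3*v + w + z >= 8
  WP_1: (2*v < 2 ==> ((!(4*z < 2)) && w + 7*z >= 8)) && ((!(2*v < 2)) ==> 3*v + w + z >= 8)
So before the loop: (2*v < 2 ==> ((!(4*z < 2)) && w + 7*z >= 8)) && ((!(2*v < 2)) ==> 3*v + w + z >= 8)
Before w := z + 2: (2*v < 2 ==> ((!(4*z < 2)) && 8*z >= 6)) && ((!(2*v < 2)) ==> 3*v + 2*z >= 6)
Before z := z - 6: (2*v < 2 ==> ((!(4*z < 26)) && 8*z >= 54)) && ((!(2*v < 2)) ==> 3*v + 2*z >= 18)
Answer: WP = (2*v < 2 ==> ((!(4*z < 26)) && 8*z >= 54)) && ((!(2*v < 2)) ==> 3*v + 2*z >= 18)


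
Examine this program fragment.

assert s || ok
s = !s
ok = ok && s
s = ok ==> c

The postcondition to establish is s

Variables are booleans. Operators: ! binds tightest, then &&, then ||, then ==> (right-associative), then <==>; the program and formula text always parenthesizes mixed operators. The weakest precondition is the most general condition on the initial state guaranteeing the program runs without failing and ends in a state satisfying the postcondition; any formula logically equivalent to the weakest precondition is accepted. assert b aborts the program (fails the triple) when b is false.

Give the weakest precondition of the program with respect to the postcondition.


Working backward. After the program, s must hold.
Before s := ok ==> c: ok ==> c
Before ok := ok && s: (ok && s) ==> c
Before s := !s: (ok && (!s)) ==> c
Before assert s || ok: (s || ok) && ((ok && (!s)) ==> c)
Answer: WP = (s || ok) && ((ok && (!s)) ==> c)


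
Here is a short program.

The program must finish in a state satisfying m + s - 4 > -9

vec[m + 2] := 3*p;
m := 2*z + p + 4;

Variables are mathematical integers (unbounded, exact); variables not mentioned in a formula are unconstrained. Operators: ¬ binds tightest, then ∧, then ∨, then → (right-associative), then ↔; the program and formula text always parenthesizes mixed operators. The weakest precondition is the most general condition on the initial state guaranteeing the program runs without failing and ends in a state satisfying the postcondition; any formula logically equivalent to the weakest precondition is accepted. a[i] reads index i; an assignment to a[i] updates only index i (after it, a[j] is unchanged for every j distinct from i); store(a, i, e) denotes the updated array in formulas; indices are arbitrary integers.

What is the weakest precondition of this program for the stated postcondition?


Working backward. After the program, the postcondition m + s - 4 > -9 must hold; in canonical form it is m + s > -5.
Before m := 2*z + p + 4: p + s + 2*z > -9
Before vec[m + 2] := 3*p: p + s + 2*z > -9
Answer: WP = p + s + 2*z > -9


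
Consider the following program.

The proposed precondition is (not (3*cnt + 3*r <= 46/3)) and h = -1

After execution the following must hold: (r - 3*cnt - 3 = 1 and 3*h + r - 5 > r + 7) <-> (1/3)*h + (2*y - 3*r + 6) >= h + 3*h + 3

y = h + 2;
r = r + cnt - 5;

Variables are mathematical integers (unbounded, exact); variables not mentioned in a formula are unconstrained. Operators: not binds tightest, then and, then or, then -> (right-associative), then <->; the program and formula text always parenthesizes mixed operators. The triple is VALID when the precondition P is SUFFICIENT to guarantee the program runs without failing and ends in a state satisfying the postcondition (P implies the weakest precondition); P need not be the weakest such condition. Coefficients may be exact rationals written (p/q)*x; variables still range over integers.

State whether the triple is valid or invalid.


Working backward. After the program, the postcondition (r - 3*cnt - 3 = 1 and 3*h + r - 5 > r + 7) <-> (1/3)*h + (2*y - 3*r + 6) >= h + 3*h + 3 must hold; in canonical form it is (r = 3*cnt + 4 and 3*h > 12) <-> 2*y >= (11/3)*h + 3*r - 3.
Before r := r + cnt - 5: (r = 2*cnt + 9 and 3*h > 12) <-> 2*y >= 3*cnt + (11/3)*h + 3*r - 18
Before y := h + 2: (r = 2*cnt + 9 and 3*h > 12) <-> 3*cnt + (5/3)*h + 3*r <= 22
The weakest precondition is (r = 2*cnt + 9 and 3*h > 12) <-> 3*cnt + (5/3)*h + 3*r <= 22.
Check whether (not (3*cnt + 3*r <= 46/3)) and h = -1 implies it.
Countermodel: at the initial state cnt = 0, h = -1, r = 6, the precondition holds but the weakest precondition fails.
Answer: invalid


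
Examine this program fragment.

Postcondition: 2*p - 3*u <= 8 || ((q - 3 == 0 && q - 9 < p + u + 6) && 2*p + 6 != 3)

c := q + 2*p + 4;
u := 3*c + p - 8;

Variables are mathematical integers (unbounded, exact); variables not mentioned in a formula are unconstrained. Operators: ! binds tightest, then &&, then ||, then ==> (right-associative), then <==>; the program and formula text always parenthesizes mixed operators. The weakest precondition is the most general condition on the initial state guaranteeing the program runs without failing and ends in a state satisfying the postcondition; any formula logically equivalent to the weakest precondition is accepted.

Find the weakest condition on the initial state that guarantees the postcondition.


Working backward. After the program, the postcondition 2*p - 3*u <= 8 || ((q - 3 == 0 && q - 9 < p + u + 6) && 2*p + 6 != 3) must hold; in canonical form it is 2*p <= 3*u + 8 || (q == 3 && q < p + u + 15 && 2*p != -3).
Before u := 3*c + p - 8: 9*c + p >= 16 || (q == 3 && q < 3*c + 2*p + 7 && 2*p != -3)
Before c := q + 2*p + 4: 19*p + 9*q >= -20 || (q == 3 && 8*p + 2*q > -19 && 2*p != -3)
Answer: WP = 19*p + 9*q >= -20 || (q == 3 && 8*p + 2*q > -19 && 2*p != -3)


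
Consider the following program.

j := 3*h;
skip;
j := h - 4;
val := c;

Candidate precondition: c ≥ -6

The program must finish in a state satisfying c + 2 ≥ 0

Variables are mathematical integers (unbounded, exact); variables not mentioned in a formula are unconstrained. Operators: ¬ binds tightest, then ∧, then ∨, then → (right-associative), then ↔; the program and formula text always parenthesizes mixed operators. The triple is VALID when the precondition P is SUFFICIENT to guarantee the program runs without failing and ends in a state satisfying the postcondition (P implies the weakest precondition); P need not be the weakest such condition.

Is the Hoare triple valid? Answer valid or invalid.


Working backward. After the program, the postcondition c + 2 ≥ 0 must hold; in canonical form it is c ≥ -2.
Before val := c: c ≥ -2
Before j := h - 4: c ≥ -2
Before skip: c ≥ -2
Before j := 3*h: c ≥ -2
The weakest precondition is c ≥ -2.
Check whether c ≥ -6 implies it.
Countermodel: at the initial state c = -6, the precondition holds but the weakest precondition fails.
Answer: invalid


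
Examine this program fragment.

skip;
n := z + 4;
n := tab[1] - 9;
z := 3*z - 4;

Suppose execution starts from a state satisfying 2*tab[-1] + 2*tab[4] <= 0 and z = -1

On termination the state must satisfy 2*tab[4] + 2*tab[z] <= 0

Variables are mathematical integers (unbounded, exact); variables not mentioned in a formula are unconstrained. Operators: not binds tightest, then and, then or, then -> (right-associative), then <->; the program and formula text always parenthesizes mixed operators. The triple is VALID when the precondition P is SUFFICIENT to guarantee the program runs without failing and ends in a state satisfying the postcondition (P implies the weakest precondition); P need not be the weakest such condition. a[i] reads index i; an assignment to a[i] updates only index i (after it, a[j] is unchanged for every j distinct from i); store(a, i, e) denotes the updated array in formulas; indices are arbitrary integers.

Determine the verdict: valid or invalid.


Working backward. After the program, 2*tab[4] + 2*tab[z] <= 0 must hold.
Before z := 3*z - 4: 2*tab[4] + 2*tab[3*z - 4] <= 0
Before n := tab[1] - 9: 2*tab[4] + 2*tab[3*z - 4] <= 0
Before n := z + 4: 2*tab[4] + 2*tab[3*z - 4] <= 0
Before skip: 2*tab[4] + 2*tab[3*z - 4] <= 0
The weakest precondition is 2*tab[4] + 2*tab[3*z - 4] <= 0.
Check whether 2*tab[-1] + 2*tab[4] <= 0 and z = -1 implies it.
Countermodel: at the initial state tab = {[-7] = 1, [-1] = -17422, [4] = 0, elsewhere 1}, z = -1, the precondition holds but the weakest precondition fails.
Answer: invalid


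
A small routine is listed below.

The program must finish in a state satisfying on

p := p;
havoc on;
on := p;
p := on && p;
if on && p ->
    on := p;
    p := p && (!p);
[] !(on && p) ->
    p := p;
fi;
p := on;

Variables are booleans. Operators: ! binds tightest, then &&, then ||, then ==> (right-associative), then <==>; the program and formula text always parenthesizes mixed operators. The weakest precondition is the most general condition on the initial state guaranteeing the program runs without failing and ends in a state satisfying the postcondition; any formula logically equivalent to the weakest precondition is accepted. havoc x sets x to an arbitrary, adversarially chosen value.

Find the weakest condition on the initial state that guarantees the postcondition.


Working backward. After the program, on must hold.
Before p := on: on
Then branch requires p; else branch requires on.
Before the if: ((on && p) ==> p) && ((!(on && p)) ==> on)
Before p := on && p: (!(on && p)) ==> on
Before on := p: (!p) ==> p
Before havoc on: (!p) ==> p
Before p := p: (!p) ==> p
Answer: WP = (!p) ==> p


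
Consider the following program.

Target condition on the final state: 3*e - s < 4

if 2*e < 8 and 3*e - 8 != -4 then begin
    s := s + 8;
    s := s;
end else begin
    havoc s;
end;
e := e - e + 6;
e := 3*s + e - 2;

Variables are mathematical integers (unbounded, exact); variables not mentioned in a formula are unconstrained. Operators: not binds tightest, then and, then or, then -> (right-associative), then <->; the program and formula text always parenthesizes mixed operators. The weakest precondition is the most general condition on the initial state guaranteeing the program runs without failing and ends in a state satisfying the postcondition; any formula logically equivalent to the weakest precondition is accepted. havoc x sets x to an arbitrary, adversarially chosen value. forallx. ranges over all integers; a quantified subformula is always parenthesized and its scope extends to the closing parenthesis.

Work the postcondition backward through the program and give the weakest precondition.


Working backward. After the program, the postcondition 3*e - s < 4 must hold; in canonical form it is 3*e < s + 4.
Before e := 3*s + e - 2: 3*e + 8*s < 10
Before e := e - e + 6: 8*s < -8
Then branch requires 8*s < -72; else branch requires forall s_1. 8*s_1 < -8.
Before the if: ((2*e < 8 and 3*e != 4) -> 8*s < -72) and ((not (2*e < 8 and 3*e != 4)) -> (forall s_1. 8*s_1 < -8))
Answer: WP = ((2*e < 8 and 3*e != 4) -> 8*s < -72) and ((not (2*e < 8 and 3*e != 4)) -> (forall s_1. 8*s_1 < -8))


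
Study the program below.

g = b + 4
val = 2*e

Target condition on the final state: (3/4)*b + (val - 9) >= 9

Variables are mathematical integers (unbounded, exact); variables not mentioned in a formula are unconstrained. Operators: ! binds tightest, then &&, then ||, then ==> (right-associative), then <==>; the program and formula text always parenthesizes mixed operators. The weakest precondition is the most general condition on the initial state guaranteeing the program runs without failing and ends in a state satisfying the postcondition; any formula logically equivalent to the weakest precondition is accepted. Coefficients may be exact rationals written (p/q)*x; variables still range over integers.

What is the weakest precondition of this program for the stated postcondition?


Working backward. After the program, the postcondition (3/4)*b + (val - 9) >= 9 must hold; in canonical form it is (3/4)*b + val >= 18.
Before val := 2*e: (3/4)*b + 2*e >= 18
Before g := b + 4: (3/4)*b + 2*e >= 18
Answer: WP = (3/4)*b + 2*e >= 18


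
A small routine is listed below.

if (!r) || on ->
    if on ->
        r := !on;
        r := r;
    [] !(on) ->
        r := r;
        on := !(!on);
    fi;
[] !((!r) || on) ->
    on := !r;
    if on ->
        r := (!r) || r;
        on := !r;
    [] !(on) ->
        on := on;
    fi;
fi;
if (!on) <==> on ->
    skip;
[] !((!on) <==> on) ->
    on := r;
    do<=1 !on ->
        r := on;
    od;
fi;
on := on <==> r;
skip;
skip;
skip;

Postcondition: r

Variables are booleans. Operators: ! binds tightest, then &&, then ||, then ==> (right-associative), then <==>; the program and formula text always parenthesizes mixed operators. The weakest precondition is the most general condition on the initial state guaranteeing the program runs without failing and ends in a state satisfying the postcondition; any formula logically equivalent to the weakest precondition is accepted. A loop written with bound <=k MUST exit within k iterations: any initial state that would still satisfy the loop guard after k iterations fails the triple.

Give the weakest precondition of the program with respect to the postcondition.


Working backward. After the program, r must hold.
Before skip: r
Before skip: r
Before skip: r
Before on := on <==> r: r
Then branch requires r; else branch requires (!r) ==> r.
Before the if: (((!on) <==> on) ==> r) && ((!((!on) <==> on)) ==> ((!r) ==> r))
Then branch requires (on ==> ((((!on) <==> on) ==> (!on)) && ((!((!on) <==> on)) ==> (on ==> (!on))))) && ((!on) ==> ((((!on) <==> on) ==> r) && ((!((!on) <==> on)) ==> ((!r) ==> r)))); else branch requires r ==> (((r <==> (!r)) ==> r) && ((!(r <==> (!r))) ==> ((!r) ==> r))).
Before the if: (((!r) || on) ==> ((on ==> ((((!on) <==> on) ==> (!on)) && ((!((!on) <==> on)) ==> (on ==> (!on))))) && ((!on) ==> ((((!on) <==> on) ==> r) && ((!((!on) <==> on)) ==> ((!r) ==> r)))))) && ((!((!r) || on)) ==> (r ==> (((r <==> (!r)) ==> r) && ((!(r <==> (!r))) ==> ((!r) ==> r)))))
Answer: WP = (((!r) || on) ==> ((on ==> ((((!on) <==> on) ==> (!on)) && ((!((!on) <==> on)) ==> (on ==> (!on))))) && ((!on) ==> ((((!on) <==> on) ==> r) && ((!((!on) <==> on)) ==> ((!r) ==> r)))))) && ((!((!r) || on)) ==> (r ==> (((r <==> (!r)) ==> r) && ((!(r <==> (!r))) ==> ((!r) ==> r)))))


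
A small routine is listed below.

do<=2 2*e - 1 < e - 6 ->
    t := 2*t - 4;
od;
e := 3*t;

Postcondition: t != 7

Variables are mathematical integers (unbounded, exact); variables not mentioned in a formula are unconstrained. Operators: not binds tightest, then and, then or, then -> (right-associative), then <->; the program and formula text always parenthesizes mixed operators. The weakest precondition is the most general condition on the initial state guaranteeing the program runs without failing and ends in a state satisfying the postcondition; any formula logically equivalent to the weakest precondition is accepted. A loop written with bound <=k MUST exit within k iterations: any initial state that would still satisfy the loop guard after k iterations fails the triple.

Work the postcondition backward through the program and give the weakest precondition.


Working backward. After the program, t != 7 must hold.
Before e := 3*t: t != 7
Before the loop (bound <=2), unroll the exhaustion recursion (WP_0 = exit-now case; WP_j = one more guarded iteration, up to j = 2):
  WP_0: (not (e < -5)) and t != 7
  WP_1: (e < -5 -> ((not (e < -5)) and 2*t != 11)) and ((not (e < -5)) -> t != 7)
  WP_2: (e < -5 -> ((e < -5 -> ((not (e < -5)) and 4*t != 19)) and ((not (e < -5)) -> 2*t != 11))) and ((not (e < -5)) -> t != 7)
So before the loop: (e < -5 -> ((e < -5 -> ((not (e < -5)) and 4*t != 19)) and ((not (e < -5)) -> 2*t != 11))) and ((not (e < -5)) -> t != 7)
Answer: WP = (e < -5 -> ((e < -5 -> ((not (e < -5)) and 4*t != 19)) and ((not (e < -5)) -> 2*t != 11))) and ((not (e < -5)) -> t != 7)


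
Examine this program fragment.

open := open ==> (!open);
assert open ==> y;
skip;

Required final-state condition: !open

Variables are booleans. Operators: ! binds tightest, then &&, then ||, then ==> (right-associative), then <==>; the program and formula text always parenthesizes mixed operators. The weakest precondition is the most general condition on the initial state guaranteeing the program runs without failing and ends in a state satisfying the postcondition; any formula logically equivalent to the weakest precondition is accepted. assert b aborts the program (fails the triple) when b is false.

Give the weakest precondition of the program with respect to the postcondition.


Working backward. After the program, !open must hold.
Before skip: !open
Before assert open ==> y: (open ==> y) && (!open)
Before open := open ==> (!open): ((open ==> (!open)) ==> y) && (!(open ==> (!open)))
Answer: WP = ((open ==> (!open)) ==> y) && (!(open ==> (!open)))


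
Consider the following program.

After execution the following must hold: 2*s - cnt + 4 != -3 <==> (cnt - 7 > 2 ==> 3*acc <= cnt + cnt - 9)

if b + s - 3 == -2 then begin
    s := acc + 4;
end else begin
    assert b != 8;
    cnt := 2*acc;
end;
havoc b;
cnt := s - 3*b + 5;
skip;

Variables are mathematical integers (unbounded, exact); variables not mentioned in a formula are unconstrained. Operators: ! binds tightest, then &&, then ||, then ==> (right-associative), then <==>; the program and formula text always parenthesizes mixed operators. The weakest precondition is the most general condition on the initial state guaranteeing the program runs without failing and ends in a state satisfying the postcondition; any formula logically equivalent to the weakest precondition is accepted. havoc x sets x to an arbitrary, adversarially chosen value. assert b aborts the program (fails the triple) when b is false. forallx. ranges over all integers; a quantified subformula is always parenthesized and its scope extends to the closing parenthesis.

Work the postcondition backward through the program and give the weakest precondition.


Working backward. After the program, the postcondition 2*s - cnt + 4 != -3 <==> (cnt - 7 > 2 ==> 3*acc <= cnt + cnt - 9) must hold; in canonical form it is 2*s != cnt - 7 <==> (cnt > 9 ==> 3*acc <= 2*cnt - 9).
Before skip: 2*s != cnt - 7 <==> (cnt > 9 ==> 3*acc <= 2*cnt - 9)
Before cnt := s - 3*b + 5: 3*b + s != -2 <==> (s > 3*b + 4 ==> 3*acc + 6*b <= 2*s + 1)
Before havoc b: forall b_1. (3*b_1 + s != -2 <==> (s > 3*b_1 + 4 ==> 3*acc + 6*b_1 <= 2*s + 1))
Then branch requires forall b_1. (acc + 3*b_1 != -6 <==> (acc > 3*b_1 ==> acc + 6*b_1 <= 9)); else branch requires b != 8 && (forall b_1. (3*b_1 + s != -2 <==> (s > 3*b_1 + 4 ==> 3*acc + 6*b_1 <= 2*s + 1))).
Before the if: (b + s == 1 ==> (forall b_1. (acc + 3*b_1 != -6 <==> (acc > 3*b_1 ==> acc + 6*b_1 <= 9)))) && ((!(b + s == 1)) ==> (b != 8 && (forall b_1. (3*b_1 + s != -2 <==> (s > 3*b_1 + 4 ==> 3*acc + 6*b_1 <= 2*s + 1)))))
Answer: WP = (b + s == 1 ==> (forall b_1. (acc + 3*b_1 != -6 <==> (acc > 3*b_1 ==> acc + 6*b_1 <= 9)))) && ((!(b + s == 1)) ==> (b != 8 && (forall b_1. (3*b_1 + s != -2 <==> (s > 3*b_1 + 4 ==> 3*acc + 6*b_1 <= 2*s + 1)))))


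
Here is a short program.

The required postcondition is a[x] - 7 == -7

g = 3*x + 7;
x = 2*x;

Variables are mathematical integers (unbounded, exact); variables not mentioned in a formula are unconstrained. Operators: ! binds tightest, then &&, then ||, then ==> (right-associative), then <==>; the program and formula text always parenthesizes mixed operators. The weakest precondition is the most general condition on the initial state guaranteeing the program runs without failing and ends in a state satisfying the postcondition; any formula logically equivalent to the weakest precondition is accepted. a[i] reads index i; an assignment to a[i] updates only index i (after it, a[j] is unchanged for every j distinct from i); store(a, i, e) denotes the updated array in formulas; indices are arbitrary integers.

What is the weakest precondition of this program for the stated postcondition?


Working backward. After the program, the postcondition a[x] - 7 == -7 must hold; in canonical form it is a[x] == 0.
Before x := 2*x: a[2*x] == 0
Before g := 3*x + 7: a[2*x] == 0
Answer: WP = a[2*x] == 0


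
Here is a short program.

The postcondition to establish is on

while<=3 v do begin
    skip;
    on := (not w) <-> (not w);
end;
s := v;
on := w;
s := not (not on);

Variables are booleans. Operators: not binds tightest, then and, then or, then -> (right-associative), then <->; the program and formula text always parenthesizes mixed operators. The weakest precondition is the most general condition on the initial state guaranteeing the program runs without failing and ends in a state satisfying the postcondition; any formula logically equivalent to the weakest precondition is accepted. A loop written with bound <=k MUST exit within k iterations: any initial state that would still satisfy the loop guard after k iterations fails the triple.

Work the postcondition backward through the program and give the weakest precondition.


Working backward. After the program, on must hold.
Before s := not (not on): on
Before on := w: w
Before s := v: w
Before the loop (bound <=3), unroll the exhaustion recursion (WP_0 = exit-now case; WP_j = one more guarded iteration, up to j = 3):
  WP_0: (not v) and w
  WP_1: (v -> ((not v) and w)) and ((not v) -> w)
  WP_2: (v -> ((v -> ((not v) and w)) and ((not v) -> w))) and ((not v) -> w)
  WP_3: (v -> ((v -> ((v -> ((not v) and w)) and ((not v) -> w))) and ((not v) -> w))) and ((not v) -> w)
So before the loop: (v -> ((v -> ((v -> ((not v) and w)) and ((not v) -> w))) and ((not v) -> w))) and ((not v) -> w)
Answer: WP = (v -> ((v -> ((v -> ((not v) and w)) and ((not v) -> w))) and ((not v) -> w))) and ((not v) -> w)


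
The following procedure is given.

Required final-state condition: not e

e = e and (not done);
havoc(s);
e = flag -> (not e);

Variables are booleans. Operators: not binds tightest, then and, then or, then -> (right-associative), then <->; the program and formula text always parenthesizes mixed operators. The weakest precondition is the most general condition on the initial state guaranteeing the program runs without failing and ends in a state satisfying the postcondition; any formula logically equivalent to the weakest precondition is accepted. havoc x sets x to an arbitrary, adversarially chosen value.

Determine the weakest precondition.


Working backward. After the program, not e must hold.
Before e := flag -> (not e): not (flag -> (not e))
Before havoc s: not (flag -> (not e))
Before e := e and (not done): not (flag -> (not (e and (not done))))
Answer: WP = not (flag -> (not (e and (not done))))


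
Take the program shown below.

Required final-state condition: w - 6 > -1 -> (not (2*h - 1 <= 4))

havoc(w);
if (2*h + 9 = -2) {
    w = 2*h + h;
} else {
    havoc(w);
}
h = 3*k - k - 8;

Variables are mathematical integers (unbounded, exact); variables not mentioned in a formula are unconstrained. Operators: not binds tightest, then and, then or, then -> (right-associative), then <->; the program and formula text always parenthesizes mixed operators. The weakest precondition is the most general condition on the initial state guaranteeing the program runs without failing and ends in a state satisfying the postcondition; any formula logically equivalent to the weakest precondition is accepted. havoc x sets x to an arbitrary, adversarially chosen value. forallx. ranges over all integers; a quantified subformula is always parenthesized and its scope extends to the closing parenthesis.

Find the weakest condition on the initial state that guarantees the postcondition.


Working backward. After the program, the postcondition w - 6 > -1 -> (not (2*h - 1 <= 4)) must hold; in canonical form it is w > 5 -> (not (2*h <= 5)).
Before h := 3*k - k - 8: w > 5 -> (not (4*k <= 21))
Then branch requires 3*h > 5 -> (not (4*k <= 21)); else branch requires forall w_1. (w_1 > 5 -> (not (4*k <= 21))).
Before the if: (2*h = -11 -> (3*h > 5 -> (not (4*k <= 21)))) and ((not (2*h = -11)) -> (forall w_1. (w_1 > 5 -> (not (4*k <= 21)))))
Before havoc w: (2*h = -11 -> (3*h > 5 -> (not (4*k <= 21)))) and ((not (2*h = -11)) -> (forall w_1. (w_1 > 5 -> (not (4*k <= 21)))))
Answer: WP = (2*h = -11 -> (3*h > 5 -> (not (4*k <= 21)))) and ((not (2*h = -11)) -> (forall w_1. (w_1 > 5 -> (not (4*k <= 21)))))


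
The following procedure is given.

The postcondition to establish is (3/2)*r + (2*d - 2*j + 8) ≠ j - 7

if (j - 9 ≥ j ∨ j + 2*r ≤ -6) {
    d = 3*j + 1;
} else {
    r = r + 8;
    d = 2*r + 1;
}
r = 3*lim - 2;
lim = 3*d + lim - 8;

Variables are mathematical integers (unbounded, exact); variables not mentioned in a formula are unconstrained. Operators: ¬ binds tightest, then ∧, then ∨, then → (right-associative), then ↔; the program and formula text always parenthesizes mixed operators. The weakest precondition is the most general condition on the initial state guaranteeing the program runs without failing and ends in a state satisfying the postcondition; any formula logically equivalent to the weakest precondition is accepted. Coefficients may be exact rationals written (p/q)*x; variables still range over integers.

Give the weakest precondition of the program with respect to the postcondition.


Working backward. After the program, the postcondition (3/2)*r + (2*d - 2*j + 8) ≠ j - 7 must hold; in canonical form it is 2*d + (3/2)*r ≠ 3*j - 15.
Before lim := 3*d + lim - 8: 2*d + (3/2)*r ≠ 3*j - 15
Before r := 3*lim - 2: 2*d + (9/2)*lim ≠ 3*j - 12
Then branch requires 3*j + (9/2)*lim ≠ -14; else branch requires (9/2)*lim + 4*r ≠ 3*j - 46.
Before the if: (j + 2*r ≤ -6 → 3*j + (9/2)*lim ≠ -14) ∧ ((¬(j + 2*r ≤ -6)) → (9/2)*lim + 4*r ≠ 3*j - 46)
Answer: WP = (j + 2*r ≤ -6 → 3*j + (9/2)*lim ≠ -14) ∧ ((¬(j + 2*r ≤ -6)) → (9/2)*lim + 4*r ≠ 3*j - 46)


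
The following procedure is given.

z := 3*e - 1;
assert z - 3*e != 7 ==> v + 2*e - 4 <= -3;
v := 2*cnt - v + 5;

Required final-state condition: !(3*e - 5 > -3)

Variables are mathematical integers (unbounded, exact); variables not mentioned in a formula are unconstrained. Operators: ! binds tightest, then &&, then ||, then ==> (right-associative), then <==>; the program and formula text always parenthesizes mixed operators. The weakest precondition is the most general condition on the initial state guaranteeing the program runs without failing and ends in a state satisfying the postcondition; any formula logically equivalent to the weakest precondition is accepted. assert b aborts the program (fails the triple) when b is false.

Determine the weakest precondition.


Working backward. After the program, the postcondition !(3*e - 5 > -3) must hold; in canonical form it is !(3*e > 2).
Before v := 2*cnt - v + 5: !(3*e > 2)
Before assert z - 3*e != 7 ==> v + 2*e - 4 <= -3: (z != 3*e + 7 ==> 2*e + v <= 1) && (!(3*e > 2))
Before z := 3*e - 1: 2*e + v <= 1 && (!(3*e > 2))
Answer: WP = 2*e + v <= 1 && (!(3*e > 2))


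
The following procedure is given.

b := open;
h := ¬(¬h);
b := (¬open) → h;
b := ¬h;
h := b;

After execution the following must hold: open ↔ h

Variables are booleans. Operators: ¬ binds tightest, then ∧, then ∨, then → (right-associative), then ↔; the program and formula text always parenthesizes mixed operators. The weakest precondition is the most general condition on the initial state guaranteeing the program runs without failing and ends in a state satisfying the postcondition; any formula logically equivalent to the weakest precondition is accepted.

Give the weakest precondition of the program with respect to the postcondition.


Working backward. After the program, open ↔ h must hold.
Before h := b: open ↔ b
Before b := ¬h: open ↔ (¬h)
Before b := (¬open) → h: open ↔ (¬h)
Before h := ¬(¬h): open ↔ (¬h)
Before b := open: open ↔ (¬h)
Answer: WP = open ↔ (¬h)


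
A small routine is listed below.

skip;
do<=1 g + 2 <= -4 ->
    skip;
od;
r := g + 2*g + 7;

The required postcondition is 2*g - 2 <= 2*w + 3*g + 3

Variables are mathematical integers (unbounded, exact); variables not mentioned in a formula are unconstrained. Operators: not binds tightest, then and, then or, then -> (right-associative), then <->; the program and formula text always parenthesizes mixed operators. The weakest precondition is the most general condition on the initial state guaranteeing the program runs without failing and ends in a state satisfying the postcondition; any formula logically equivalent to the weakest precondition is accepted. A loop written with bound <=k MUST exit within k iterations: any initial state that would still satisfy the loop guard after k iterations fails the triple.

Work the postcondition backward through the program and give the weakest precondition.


Working backward. After the program, the postcondition 2*g - 2 <= 2*w + 3*g + 3 must hold; in canonical form it is g + 2*w >= -5.
Before r := g + 2*g + 7: g + 2*w >= -5
Before the loop (bound <=1), unroll the exhaustion recursion (WP_0 = exit-now case; WP_j = one more guarded iteration, up to j = 1):
  WP_0: (not (g <= -6)) and g + 2*w >= -5
  WP_1: (g <= -6 -> ((not (g <= -6)) and g + 2*w >= -5)) and ((not (g <= -6)) -> g + 2*w >= -5)
So before the loop: (g <= -6 -> ((not (g <= -6)) and g + 2*w >= -5)) and ((not (g <= -6)) -> g + 2*w >= -5)
Before skip: (g <= -6 -> ((not (g <= -6)) and g + 2*w >= -5)) and ((not (g <= -6)) -> g + 2*w >= -5)
Answer: WP = (g <= -6 -> ((not (g <= -6)) and g + 2*w >= -5)) and ((not (g <= -6)) -> g + 2*w >= -5)


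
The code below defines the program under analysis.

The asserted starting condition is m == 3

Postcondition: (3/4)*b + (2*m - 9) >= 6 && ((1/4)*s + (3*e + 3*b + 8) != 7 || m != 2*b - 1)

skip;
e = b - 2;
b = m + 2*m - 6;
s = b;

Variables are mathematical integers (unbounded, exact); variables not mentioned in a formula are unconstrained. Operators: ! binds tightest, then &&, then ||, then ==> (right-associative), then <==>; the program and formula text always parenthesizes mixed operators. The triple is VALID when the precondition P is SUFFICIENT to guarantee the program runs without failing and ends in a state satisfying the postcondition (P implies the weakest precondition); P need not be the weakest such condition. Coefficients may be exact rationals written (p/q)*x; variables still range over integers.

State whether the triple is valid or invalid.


Working backward. After the program, the postcondition (3/4)*b + (2*m - 9) >= 6 && ((1/4)*s + (3*e + 3*b + 8) != 7 || m != 2*b - 1) must hold; in canonical form it is (3/4)*b + 2*m >= 15 && (3*b + 3*e + (1/4)*s != -1 || m != 2*b - 1).
Before s := b: (3/4)*b + 2*m >= 15 && ((13/4)*b + 3*e != -1 || m != 2*b - 1)
Before b := m + 2*m - 6: (17/4)*m >= 39/2 && (3*e + (39/4)*m != 37/2 || 5*m != 13)
Before e := b - 2: (17/4)*m >= 39/2 && (3*b + (39/4)*m != 49/2 || 5*m != 13)
Before skip: (17/4)*m >= 39/2 && (3*b + (39/4)*m != 49/2 || 5*m != 13)
The weakest precondition is (17/4)*m >= 39/2 && (3*b + (39/4)*m != 49/2 || 5*m != 13).
Check whether m == 3 implies it.
Countermodel: at the initial state b = 0, m = 3, the precondition holds but the weakest precondition fails.
Answer: invalid


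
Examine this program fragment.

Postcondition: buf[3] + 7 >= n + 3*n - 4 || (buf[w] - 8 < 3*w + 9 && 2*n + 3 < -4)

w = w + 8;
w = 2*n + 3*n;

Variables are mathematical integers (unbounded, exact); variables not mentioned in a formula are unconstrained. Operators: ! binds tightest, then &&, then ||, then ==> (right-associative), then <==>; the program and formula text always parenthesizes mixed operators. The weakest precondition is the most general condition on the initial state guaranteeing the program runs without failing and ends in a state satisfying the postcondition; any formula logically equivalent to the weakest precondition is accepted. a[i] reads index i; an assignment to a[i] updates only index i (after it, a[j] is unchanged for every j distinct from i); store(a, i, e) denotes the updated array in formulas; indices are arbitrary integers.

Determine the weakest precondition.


Working backward. After the program, the postcondition buf[3] + 7 >= n + 3*n - 4 || (buf[w] - 8 < 3*w + 9 && 2*n + 3 < -4) must hold; in canonical form it is buf[3] >= 4*n - 11 || (buf[w] < 3*w + 17 && 2*n < -7).
Before w := 2*n + 3*n: buf[3] >= 4*n - 11 || (buf[5*n] < 15*n + 17 && 2*n < -7)
Before w := w + 8: buf[3] >= 4*n - 11 || (buf[5*n] < 15*n + 17 && 2*n < -7)
Answer: WP = buf[3] >= 4*n - 11 || (buf[5*n] < 15*n + 17 && 2*n < -7)


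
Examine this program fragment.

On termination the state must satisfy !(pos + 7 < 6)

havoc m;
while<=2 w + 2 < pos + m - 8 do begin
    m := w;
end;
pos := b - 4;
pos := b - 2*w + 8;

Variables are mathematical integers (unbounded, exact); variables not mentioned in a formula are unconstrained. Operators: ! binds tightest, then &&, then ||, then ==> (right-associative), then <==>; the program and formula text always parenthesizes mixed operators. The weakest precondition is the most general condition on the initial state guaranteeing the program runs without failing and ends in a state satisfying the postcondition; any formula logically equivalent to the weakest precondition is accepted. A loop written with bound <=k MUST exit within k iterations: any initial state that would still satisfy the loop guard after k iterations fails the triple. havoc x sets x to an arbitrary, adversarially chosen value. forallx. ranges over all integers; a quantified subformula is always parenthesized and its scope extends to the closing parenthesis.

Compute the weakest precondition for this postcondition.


Working backward. After the program, the postcondition !(pos + 7 < 6) must hold; in canonical form it is !(pos < -1).
Before pos := b - 2*w + 8: !(b < 2*w - 9)
Before pos := b - 4: !(b < 2*w - 9)
Before the loop (bound <=2), unroll the exhaustion recursion (WP_0 = exit-now case; WP_j = one more guarded iteration, up to j = 2):
  WP_0: (!(w < m + pos - 10)) && (!(b < 2*w - 9))
  WP_1: (w < m + pos - 10 ==> ((!(pos > 10)) && (!(b < 2*w - 9)))) && ((!(w < m + pos - 10)) ==> (!(b < 2*w - 9)))
  WP_2: (w < m + pos - 10 ==> ((pos > 10 ==> ((!(pos > 10)) && (!(b < 2*w - 9)))) && ((!(pos > 10)) ==> (!(b < 2*w - 9))))) && ((!(w < m + pos - 10)) ==> (!(b < 2*w - 9)))
So before the loop: (w < m + pos - 10 ==> ((pos > 10 ==> ((!(pos > 10)) && (!(b < 2*w - 9)))) && ((!(pos > 10)) ==> (!(b < 2*w - 9))))) && ((!(w < m + pos - 10)) ==> (!(b < 2*w - 9)))
Before havoc m: forall m_1. ((w < m_1 + pos - 10 ==> ((pos > 10 ==> ((!(pos > 10)) && (!(b < 2*w - 9)))) && ((!(pos > 10)) ==> (!(b < 2*w - 9))))) && ((!(w < m_1 + pos - 10)) ==> (!(b < 2*w - 9))))
Answer: WP = forall m_1. ((w < m_1 + pos - 10 ==> ((pos > 10 ==> ((!(pos > 10)) && (!(b < 2*w - 9)))) && ((!(pos > 10)) ==> (!(b < 2*w - 9))))) && ((!(w < m_1 + pos - 10)) ==> (!(b < 2*w - 9))))


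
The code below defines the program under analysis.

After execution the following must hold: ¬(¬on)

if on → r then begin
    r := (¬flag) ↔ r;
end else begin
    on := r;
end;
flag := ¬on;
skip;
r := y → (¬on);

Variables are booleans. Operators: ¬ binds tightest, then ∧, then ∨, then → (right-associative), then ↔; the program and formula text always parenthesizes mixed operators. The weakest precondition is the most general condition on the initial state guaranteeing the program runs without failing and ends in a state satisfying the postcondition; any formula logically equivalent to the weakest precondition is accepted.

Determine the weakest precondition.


Working backward. After the program, the postcondition ¬(¬on) must hold; in canonical form it is on.
Before r := y → (¬on): on
Before skip: on
Before flag := ¬on: on
Then branch requires on; else branch requires r.
Before the if: ((on → r) → on) ∧ ((¬(on → r)) → r)
Answer: WP = ((on → r) → on) ∧ ((¬(on → r)) → r)
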